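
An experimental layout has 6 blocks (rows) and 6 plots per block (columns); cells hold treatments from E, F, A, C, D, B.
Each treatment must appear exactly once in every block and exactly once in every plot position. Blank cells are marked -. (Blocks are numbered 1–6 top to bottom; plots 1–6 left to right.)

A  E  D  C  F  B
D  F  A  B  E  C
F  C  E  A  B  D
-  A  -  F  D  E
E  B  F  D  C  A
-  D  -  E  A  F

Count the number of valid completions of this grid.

2

Block 4, plot 1: eliminating its block and plot leaves {C, B}.
Block 4, plot 3: eliminating its block and plot leaves {C, B}.
Block 6, plot 1: eliminating its block and plot leaves {C, B}.
Block 6, plot 3: eliminating its block and plot leaves {C, B}.
Enumerating the assignments across these blanks that avoid any block or plot repeat gives 2 completions.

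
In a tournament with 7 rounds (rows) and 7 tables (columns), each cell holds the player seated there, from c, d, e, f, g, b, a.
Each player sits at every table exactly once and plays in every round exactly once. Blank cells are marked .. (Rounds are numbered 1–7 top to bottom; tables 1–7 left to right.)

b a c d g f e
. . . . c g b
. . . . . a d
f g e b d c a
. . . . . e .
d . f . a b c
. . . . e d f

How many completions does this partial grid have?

Round 2, table 1: eliminating its round and table leaves {e, a}.
Round 2, table 2: eliminating its round and table leaves {d, e, f}.
Round 2, table 3: eliminating its round and table leaves {d, a}.
Round 2, table 4: eliminating its round and table leaves {e, f, a}.
Round 3, table 1: eliminating its round and table leaves {c, e, g}.
Round 3, table 2: eliminating its round and table leaves {c, e, f, b}.
Round 3, table 3: eliminating its round and table leaves {g, b}.
Round 3, table 4: eliminating its round and table leaves {c, e, f, g}.
Round 3, table 5: eliminating its round and table leaves {f, b}.
Round 5, table 1: eliminating its round and table leaves {c, g, a}.
Round 5, table 2: eliminating its round and table leaves {c, d, f, b}.
Round 5, table 3: eliminating its round and table leaves {d, g, b, a}.
Round 5, table 4: eliminating its round and table leaves {c, f, g, a}.
Round 5, table 5: eliminating its round and table leaves {f, b}.
Round 5, table 7: eliminating its round and table leaves {g}.
Round 6, table 2: eliminating its round and table leaves {e}.
Round 6, table 4: eliminating its round and table leaves {e, g}.
Round 7, table 1: eliminating its round and table leaves {c, g, a}.
Round 7, table 2: eliminating its round and table leaves {c, b}.
Round 7, table 3: eliminating its round and table leaves {g, b, a}.
Round 7, table 4: eliminating its round and table leaves {c, g, a}.
Enumerating the assignments across these blanks that avoid any round or table repeat gives 7 completions.

7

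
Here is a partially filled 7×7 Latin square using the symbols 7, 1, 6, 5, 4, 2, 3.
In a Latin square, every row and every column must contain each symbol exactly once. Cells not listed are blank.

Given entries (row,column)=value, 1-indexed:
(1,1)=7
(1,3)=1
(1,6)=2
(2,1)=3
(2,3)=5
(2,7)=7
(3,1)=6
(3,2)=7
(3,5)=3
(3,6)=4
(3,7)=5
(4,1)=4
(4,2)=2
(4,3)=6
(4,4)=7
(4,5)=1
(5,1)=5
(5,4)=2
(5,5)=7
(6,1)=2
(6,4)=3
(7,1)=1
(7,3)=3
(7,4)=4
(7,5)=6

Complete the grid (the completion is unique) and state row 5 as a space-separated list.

Row 5, column 3: row 5 has {7, 5, 2} and column 3 has {1, 6, 5, 3}, leaving only 4.
Row 3, column 3: row 3 has {7, 6, 5, 4, 3} and column 3 has {1, 6, 5, 4, 3}, leaving only 2.
Row 3, column 4: row 3 has {7, 6, 5, 4, 2, 3} and column 4 has {7, 4, 2, 3}, leaving only 1.
Row 2, column 4: row 2 has {7, 5, 3} and column 4 has {7, 1, 4, 2, 3}, leaving only 6.
Row 1, column 4: row 1 has {7, 1, 2} and column 4 has {7, 1, 6, 4, 2, 3}, leaving only 5.
Row 1, column 5: row 1 has {7, 1, 5, 2} and column 5 has {7, 1, 6, 3}, leaving only 4.
Row 2, column 5: row 2 has {7, 6, 5, 3} and column 5 has {7, 1, 6, 4, 3}, leaving only 2.
Row 2, column 6: row 2 has {7, 6, 5, 2, 3} and column 6 has {4, 2}, leaving only 1.
Row 2, column 2: row 2 has {7, 1, 6, 5, 2, 3} and column 2 has {7, 2}, leaving only 4.
Row 4, column 7: row 4 has {7, 1, 6, 4, 2} and column 7 has {7, 5}, leaving only 3.
Row 1, column 7: row 1 has {7, 1, 5, 4, 2} and column 7 has {7, 5, 3}, leaving only 6.
Row 5, column 7: row 5 has {7, 5, 4, 2} and column 7 has {7, 6, 5, 3}, leaving only 1.
Row 1, column 2: row 1 has {7, 1, 6, 5, 4, 2} and column 2 has {7, 4, 2}, leaving only 3.
Row 5, column 2: row 5 has {7, 1, 5, 4, 2} and column 2 has {7, 4, 2, 3}, leaving only 6.
Row 5, column 6: row 5 has {7, 1, 6, 5, 4, 2} and column 6 has {1, 4, 2}, leaving only 3.
So row 5 reads: 5 6 4 2 7 3 1.

5 6 4 2 7 3 1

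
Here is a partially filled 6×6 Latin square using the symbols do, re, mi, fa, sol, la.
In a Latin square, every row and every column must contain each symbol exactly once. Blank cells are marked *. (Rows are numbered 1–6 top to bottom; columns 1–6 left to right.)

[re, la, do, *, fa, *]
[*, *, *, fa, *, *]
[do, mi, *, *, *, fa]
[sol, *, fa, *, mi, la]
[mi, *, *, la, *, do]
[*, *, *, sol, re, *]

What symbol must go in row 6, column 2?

do

Row 1, column 4: row 1 has {do, re, fa, la} and column 4 has {fa, sol, la}, leaving only mi.
Row 1, column 6: row 1 has {do, re, mi, fa, la} and column 6 has {do, fa, la}, leaving only sol.
Row 2, column 1: row 2 has {fa} and column 1 has {do, re, mi, sol}, leaving only la.
Row 3, column 4: row 3 has {do, mi, fa} and column 4 has {mi, fa, sol, la}, leaving only re.
Row 4, column 4: row 4 has {mi, fa, sol, la} and column 4 has {re, mi, fa, sol, la}, leaving only do.
Row 4, column 2: row 4 has {do, mi, fa, sol, la} and column 2 has {mi, la}, leaving only re.
Row 5, column 5: row 5 has {do, mi, la} and column 5 has {re, mi, fa}, leaving only sol.
Row 2, column 5: row 2 has {fa, la} and column 5 has {re, mi, fa, sol}, leaving only do.
Row 2, column 2: row 2 has {do, fa, la} and column 2 has {re, mi, la}, leaving only sol.
Row 3, column 5: row 3 has {do, re, mi, fa} and column 5 has {do, re, mi, fa, sol}, leaving only la.
Row 3, column 3: row 3 has {do, re, mi, fa, la} and column 3 has {do, fa}, leaving only sol.
Row 5, column 2: row 5 has {do, mi, sol, la} and column 2 has {re, mi, sol, la}, leaving only fa.
Row 6 already has {re, sol} and column 2 already has {re, mi, fa, sol, la}, so row 6, column 2 must be do.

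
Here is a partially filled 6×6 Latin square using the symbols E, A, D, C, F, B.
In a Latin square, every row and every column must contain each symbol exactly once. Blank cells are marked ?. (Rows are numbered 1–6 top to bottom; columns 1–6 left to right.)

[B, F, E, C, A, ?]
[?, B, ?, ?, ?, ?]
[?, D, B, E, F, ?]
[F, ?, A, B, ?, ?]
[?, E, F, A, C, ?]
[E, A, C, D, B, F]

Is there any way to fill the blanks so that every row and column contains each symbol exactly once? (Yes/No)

No row or column among the givens repeats a symbol, and propagating forced cells runs into no contradiction.
One valid completion exists (for instance, B F E C A D / C B D F E A / A D B E F C / F C A B D E / D E F A C B / E A C D B F).

Yes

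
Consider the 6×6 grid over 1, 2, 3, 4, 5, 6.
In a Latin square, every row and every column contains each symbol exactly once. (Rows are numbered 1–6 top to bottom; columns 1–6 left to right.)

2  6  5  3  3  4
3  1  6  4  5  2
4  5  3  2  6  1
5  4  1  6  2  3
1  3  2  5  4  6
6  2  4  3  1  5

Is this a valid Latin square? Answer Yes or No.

Row 1 contains 3 twice (at columns 4 and 5), so it is not a permutation.

No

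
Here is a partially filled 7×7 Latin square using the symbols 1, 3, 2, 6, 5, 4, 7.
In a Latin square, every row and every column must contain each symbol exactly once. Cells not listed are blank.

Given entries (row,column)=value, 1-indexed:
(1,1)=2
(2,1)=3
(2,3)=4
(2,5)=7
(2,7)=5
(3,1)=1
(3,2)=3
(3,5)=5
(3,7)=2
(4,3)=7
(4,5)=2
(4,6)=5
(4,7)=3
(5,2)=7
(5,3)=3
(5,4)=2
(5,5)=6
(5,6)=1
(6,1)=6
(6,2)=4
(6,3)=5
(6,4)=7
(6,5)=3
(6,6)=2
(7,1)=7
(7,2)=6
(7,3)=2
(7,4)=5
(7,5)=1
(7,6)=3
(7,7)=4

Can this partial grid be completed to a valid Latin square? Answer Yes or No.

No

Row 5, column 7: row 5 together with column 7 already contain {1, 3, 2, 6, 5, 4, 7} — every symbol — so nothing can go there. The grid has no valid completion.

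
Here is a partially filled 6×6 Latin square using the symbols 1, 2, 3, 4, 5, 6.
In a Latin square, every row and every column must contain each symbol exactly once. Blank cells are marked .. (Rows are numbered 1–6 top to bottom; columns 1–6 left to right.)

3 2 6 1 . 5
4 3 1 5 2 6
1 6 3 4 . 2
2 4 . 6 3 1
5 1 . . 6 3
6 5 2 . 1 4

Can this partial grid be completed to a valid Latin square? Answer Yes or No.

Yes

No row or column among the givens repeats a symbol, and propagating forced cells runs into no contradiction.
One valid completion exists (for instance, 3 2 6 1 4 5 / 4 3 1 5 2 6 / 1 6 3 4 5 2 / 2 4 5 6 3 1 / 5 1 4 2 6 3 / 6 5 2 3 1 4).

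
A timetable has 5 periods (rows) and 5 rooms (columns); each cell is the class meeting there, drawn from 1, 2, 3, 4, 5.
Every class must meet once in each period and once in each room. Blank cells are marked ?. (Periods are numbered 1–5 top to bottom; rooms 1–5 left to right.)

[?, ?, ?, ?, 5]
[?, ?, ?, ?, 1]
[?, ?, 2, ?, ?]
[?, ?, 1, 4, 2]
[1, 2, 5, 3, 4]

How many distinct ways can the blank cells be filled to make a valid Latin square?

Period 1, room 1: eliminating its period and room leaves {2, 3, 4}.
Period 1, room 2: eliminating its period and room leaves {1, 3, 4}.
Period 1, room 3: eliminating its period and room leaves {3, 4}.
Period 1, room 4: eliminating its period and room leaves {1, 2}.
Period 2, room 1: eliminating its period and room leaves {2, 3, 4, 5}.
Period 2, room 2: eliminating its period and room leaves {3, 4, 5}.
Period 2, room 3: eliminating its period and room leaves {3, 4}.
Period 2, room 4: eliminating its period and room leaves {2, 5}.
Period 3, room 1: eliminating its period and room leaves {3, 4, 5}.
Period 3, room 2: eliminating its period and room leaves {1, 3, 4, 5}.
Period 3, room 4: eliminating its period and room leaves {1, 5}.
Period 3, room 5: eliminating its period and room leaves {3}.
Period 4, room 1: eliminating its period and room leaves {3, 5}.
Period 4, room 2: eliminating its period and room leaves {3, 5}.
Enumerating the assignments across these blanks that avoid any period or room repeat gives 5 completions.

5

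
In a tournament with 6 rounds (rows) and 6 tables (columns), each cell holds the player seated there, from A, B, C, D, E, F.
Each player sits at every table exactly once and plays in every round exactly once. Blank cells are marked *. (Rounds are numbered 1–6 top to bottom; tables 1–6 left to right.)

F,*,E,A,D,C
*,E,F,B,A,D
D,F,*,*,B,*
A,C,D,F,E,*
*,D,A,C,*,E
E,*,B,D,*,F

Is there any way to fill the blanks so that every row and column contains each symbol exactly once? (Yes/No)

Yes

No round or table among the givens repeats a symbol, and propagating forced cells runs into no contradiction.
One valid completion exists (for instance, F B E A D C / C E F B A D / D F C E B A / A C D F E B / B D A C F E / E A B D C F).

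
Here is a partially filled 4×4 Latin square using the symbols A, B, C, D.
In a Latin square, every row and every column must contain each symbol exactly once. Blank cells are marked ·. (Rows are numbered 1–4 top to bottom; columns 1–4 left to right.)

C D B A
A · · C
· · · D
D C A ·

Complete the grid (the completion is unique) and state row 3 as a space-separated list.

Row 3, column 1: row 3 has {D} and column 1 has {A, C, D}, leaving only B.
Row 3, column 2: row 3 has {B, D} and column 2 has {C, D}, leaving only A.
Row 3, column 3: row 3 has {A, B, D} and column 3 has {A, B}, leaving only C.
So row 3 reads: B A C D.

B A C D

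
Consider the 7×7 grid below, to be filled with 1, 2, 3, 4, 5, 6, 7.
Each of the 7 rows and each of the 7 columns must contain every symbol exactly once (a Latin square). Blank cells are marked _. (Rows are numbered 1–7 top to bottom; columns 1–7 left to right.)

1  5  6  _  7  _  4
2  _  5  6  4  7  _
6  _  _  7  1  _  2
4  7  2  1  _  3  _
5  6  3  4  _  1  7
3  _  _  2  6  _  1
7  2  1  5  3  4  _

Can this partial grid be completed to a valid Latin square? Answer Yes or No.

No

Row 1, column 4: row 1 has {1, 4, 5, 6, 7} and column 4 has {1, 2, 4, 5, 6, 7}, so it must be 3.
Row 1, column 6: row 1 has {1, 3, 4, 5, 6, 7} and column 6 has {1, 3, 4, 7}, so it must be 2.
Row 2, column 7: row 2 has {2, 4, 5, 6, 7} and column 7 has {1, 2, 4, 7}, so it must be 3.
Row 2, column 2: row 2 has {2, 3, 4, 5, 6, 7} and column 2 has {2, 5, 6, 7}, so it must be 1.
Row 3, column 3: row 3 has {1, 2, 6, 7} and column 3 has {1, 2, 3, 5, 6}, so it must be 4.
Row 3, column 2: row 3 has {1, 2, 4, 6, 7} and column 2 has {1, 2, 5, 6, 7}, so it must be 3.
Row 3, column 6: row 3 has {1, 2, 3, 4, 6, 7} and column 6 has {1, 2, 3, 4, 7}, so it must be 5.
Now row 6, column 6: row 6 together with column 6 already contain {1, 2, 3, 4, 5, 6, 7} — every symbol — so nothing can go there. The grid has no valid completion.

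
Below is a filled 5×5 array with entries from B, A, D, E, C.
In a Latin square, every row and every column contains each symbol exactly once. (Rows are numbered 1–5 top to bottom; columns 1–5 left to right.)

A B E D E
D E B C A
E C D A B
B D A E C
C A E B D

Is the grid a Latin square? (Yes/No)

Column 3 contains E twice (at rows 1 and 5), so it is not a permutation.

No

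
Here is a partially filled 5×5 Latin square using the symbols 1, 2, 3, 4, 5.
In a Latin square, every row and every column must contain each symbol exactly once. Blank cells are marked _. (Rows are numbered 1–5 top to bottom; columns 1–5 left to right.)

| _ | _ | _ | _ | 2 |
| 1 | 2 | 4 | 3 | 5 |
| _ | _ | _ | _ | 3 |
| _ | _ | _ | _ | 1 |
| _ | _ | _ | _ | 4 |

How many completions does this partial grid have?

56

Row 1, column 1: eliminating its row and column leaves {3, 4, 5}.
Row 1, column 2: eliminating its row and column leaves {1, 3, 4, 5}.
Row 1, column 3: eliminating its row and column leaves {1, 3, 5}.
Row 1, column 4: eliminating its row and column leaves {1, 4, 5}.
Row 3, column 1: eliminating its row and column leaves {2, 4, 5}.
Row 3, column 2: eliminating its row and column leaves {1, 4, 5}.
Row 3, column 3: eliminating its row and column leaves {1, 2, 5}.
Row 3, column 4: eliminating its row and column leaves {1, 2, 4, 5}.
Row 4, column 1: eliminating its row and column leaves {2, 3, 4, 5}.
Row 4, column 2: eliminating its row and column leaves {3, 4, 5}.
Row 4, column 3: eliminating its row and column leaves {2, 3, 5}.
Row 4, column 4: eliminating its row and column leaves {2, 4, 5}.
Row 5, column 1: eliminating its row and column leaves {2, 3, 5}.
Row 5, column 2: eliminating its row and column leaves {1, 3, 5}.
Row 5, column 3: eliminating its row and column leaves {1, 2, 3, 5}.
Row 5, column 4: eliminating its row and column leaves {1, 2, 5}.
Enumerating the assignments across these blanks that avoid any row or column repeat gives 56 completions.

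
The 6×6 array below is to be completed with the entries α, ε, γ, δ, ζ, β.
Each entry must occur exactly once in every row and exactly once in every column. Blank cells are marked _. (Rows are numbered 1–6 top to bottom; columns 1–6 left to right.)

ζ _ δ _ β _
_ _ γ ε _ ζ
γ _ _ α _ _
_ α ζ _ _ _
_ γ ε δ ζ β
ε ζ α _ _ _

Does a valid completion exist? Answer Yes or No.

Row 1, column 2: row 1 has {δ, ζ, β} and column 2 has {α, γ, ζ}, so it must be ε.
Row 1, column 4: row 1 has {ε, δ, ζ, β} and column 4 has {α, ε, δ}, so it must be γ.
Row 1, column 6: row 1 has {ε, γ, δ, ζ, β} and column 6 has {ζ, β}, so it must be α.
Row 3, column 3: row 3 has {α, γ} and column 3 has {α, ε, γ, δ, ζ}, so it must be β.
Row 3, column 2: row 3 has {α, γ, β} and column 2 has {α, ε, γ, ζ}, so it must be δ.
Row 2, column 2: row 2 has {ε, γ, ζ} and column 2 has {α, ε, γ, δ, ζ}, so it must be β.
Row 3, column 5: row 3 has {α, γ, δ, β} and column 5 has {ζ, β}, so it must be ε.
Now row 3, column 6: row 3 together with column 6 already contain {α, ε, γ, δ, ζ, β} — every symbol — so nothing can go there. The grid has no valid completion.

No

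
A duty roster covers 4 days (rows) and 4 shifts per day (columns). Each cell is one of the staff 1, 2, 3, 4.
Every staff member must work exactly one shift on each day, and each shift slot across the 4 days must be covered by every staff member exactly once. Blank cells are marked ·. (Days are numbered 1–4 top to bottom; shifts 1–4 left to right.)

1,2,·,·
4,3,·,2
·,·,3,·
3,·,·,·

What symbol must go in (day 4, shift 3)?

Day 1, shift 3: day 1 has {1, 2} and shift 3 has {3}, leaving only 4.
Day 1, shift 4: day 1 has {1, 2, 4} and shift 4 has {2}, leaving only 3.
Day 2, shift 3: day 2 has {2, 3, 4} and shift 3 has {3, 4}, leaving only 1.
Day 4 already has {3} and shift 3 already has {1, 3, 4}, so day 4, shift 3 must be 2.

2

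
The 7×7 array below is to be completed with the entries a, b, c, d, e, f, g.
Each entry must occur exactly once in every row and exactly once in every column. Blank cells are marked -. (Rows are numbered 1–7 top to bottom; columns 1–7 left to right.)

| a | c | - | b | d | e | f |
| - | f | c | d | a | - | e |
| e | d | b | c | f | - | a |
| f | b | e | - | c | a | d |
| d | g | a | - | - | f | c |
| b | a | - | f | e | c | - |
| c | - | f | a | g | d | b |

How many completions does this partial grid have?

Row 1, column 3: eliminating its row and column leaves {g}.
Row 2, column 1: eliminating its row and column leaves {g}.
Row 2, column 6: eliminating its row and column leaves {b, g}.
Row 3, column 6: eliminating its row and column leaves {g}.
Row 4, column 4: eliminating its row and column leaves {g}.
Row 5, column 4: eliminating its row and column leaves {e}.
Row 5, column 5: eliminating its row and column leaves {b}.
Row 6, column 3: eliminating its row and column leaves {d, g}.
Row 6, column 7: eliminating its row and column leaves {g}.
Row 7, column 2: eliminating its row and column leaves {e}.
Only one assignment across all blanks avoids any row or column repeat, giving 1 completion.

1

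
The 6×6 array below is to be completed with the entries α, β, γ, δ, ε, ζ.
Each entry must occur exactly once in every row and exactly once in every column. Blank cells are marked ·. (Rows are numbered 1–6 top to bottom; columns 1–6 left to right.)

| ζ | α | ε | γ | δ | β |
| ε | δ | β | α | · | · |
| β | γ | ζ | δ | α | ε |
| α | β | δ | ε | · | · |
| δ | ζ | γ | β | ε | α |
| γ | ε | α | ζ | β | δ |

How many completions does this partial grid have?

Row 2, column 5: eliminating its row and column leaves {γ, ζ}.
Row 2, column 6: eliminating its row and column leaves {γ, ζ}.
Row 4, column 5: eliminating its row and column leaves {γ, ζ}.
Row 4, column 6: eliminating its row and column leaves {γ, ζ}.
Enumerating the assignments across these blanks that avoid any row or column repeat gives 2 completions.

2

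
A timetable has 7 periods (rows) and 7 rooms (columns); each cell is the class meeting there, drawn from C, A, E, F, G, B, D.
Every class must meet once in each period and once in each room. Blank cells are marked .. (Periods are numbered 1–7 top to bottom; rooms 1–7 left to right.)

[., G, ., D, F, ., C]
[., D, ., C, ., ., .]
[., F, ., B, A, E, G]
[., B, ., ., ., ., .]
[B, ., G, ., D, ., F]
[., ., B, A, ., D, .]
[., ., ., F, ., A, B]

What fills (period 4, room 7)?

Period 1, room 6: period 1 has {C, F, G, D} and room 6 has {A, E, D}, leaving only B.
Period 5, room 4: period 5 has {F, G, B, D} and room 4 has {C, A, F, B, D}, leaving only E.
Period 4, room 4: period 4 has {B} and room 4 has {C, A, E, F, B, D}, leaving only G.
Period 5, room 6: period 5 has {E, F, G, B, D} and room 6 has {A, E, B, D}, leaving only C.
Period 4, room 6: period 4 has {G, B} and room 6 has {C, A, E, B, D}, leaving only F.
Period 2, room 6: period 2 has {C, D} and room 6 has {C, A, E, F, B, D}, leaving only G.
Period 5, room 2: period 5 has {C, E, F, G, B, D} and room 2 has {F, G, B, D}, leaving only A.
Period 6, room 7: period 6 has {A, B, D} and room 7 has {C, F, G, B}, leaving only E.
Period 2, room 7: period 2 has {C, G, D} and room 7 has {C, E, F, G, B}, leaving only A.
Period 4 already has {F, G, B} and room 7 already has {C, A, E, F, G, B}, so period 4, room 7 must be D.

D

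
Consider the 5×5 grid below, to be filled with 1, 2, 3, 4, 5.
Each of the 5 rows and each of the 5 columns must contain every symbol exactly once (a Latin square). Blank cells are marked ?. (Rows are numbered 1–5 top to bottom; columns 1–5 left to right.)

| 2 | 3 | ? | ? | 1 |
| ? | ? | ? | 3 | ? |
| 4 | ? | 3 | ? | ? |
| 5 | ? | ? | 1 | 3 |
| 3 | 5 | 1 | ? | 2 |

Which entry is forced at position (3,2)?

Row 2, column 1: row 2 has {3} and column 1 has {2, 3, 4, 5}, leaving only 1.
Row 3, column 5: row 3 has {3, 4} and column 5 has {1, 2, 3}, leaving only 5.
Row 2, column 5: row 2 has {1, 3} and column 5 has {1, 2, 3, 5}, leaving only 4.
Row 2, column 2: row 2 has {1, 3, 4} and column 2 has {3, 5}, leaving only 2.
Row 3 already has {3, 4, 5} and column 2 already has {2, 3, 5}, so row 3, column 2 must be 1.

1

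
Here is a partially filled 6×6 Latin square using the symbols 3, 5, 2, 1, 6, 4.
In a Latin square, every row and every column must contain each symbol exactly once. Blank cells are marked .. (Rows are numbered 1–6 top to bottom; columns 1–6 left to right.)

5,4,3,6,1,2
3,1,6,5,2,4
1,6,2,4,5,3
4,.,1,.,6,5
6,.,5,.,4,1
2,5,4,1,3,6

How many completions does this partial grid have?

2

Row 4, column 2: eliminating its row and column leaves {3, 2}.
Row 4, column 4: eliminating its row and column leaves {3, 2}.
Row 5, column 2: eliminating its row and column leaves {3, 2}.
Row 5, column 4: eliminating its row and column leaves {3, 2}.
Enumerating the assignments across these blanks that avoid any row or column repeat gives 2 completions.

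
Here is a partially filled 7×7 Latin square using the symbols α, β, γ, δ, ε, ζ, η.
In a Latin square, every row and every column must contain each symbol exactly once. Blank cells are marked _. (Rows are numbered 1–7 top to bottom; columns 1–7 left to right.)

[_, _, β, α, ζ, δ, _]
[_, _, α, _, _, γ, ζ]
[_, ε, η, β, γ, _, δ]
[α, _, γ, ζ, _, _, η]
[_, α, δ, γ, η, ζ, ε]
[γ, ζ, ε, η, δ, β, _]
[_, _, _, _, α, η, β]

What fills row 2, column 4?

Row 1, column 7: row 1 has {α, β, δ, ζ} and column 7 has {β, δ, ε, ζ, η}, leaving only γ.
Row 1, column 2: row 1 has {α, β, γ, δ, ζ} and column 2 has {α, ε, ζ}, leaving only η.
Row 1, column 1: row 1 has {α, β, γ, δ, ζ, η} and column 1 has {α, γ}, leaving only ε.
Row 3, column 1: row 3 has {β, γ, δ, ε, η} and column 1 has {α, γ, ε}, leaving only ζ.
Row 3, column 6: row 3 has {β, γ, δ, ε, ζ, η} and column 6 has {β, γ, δ, ζ, η}, leaving only α.
Row 4, column 6: row 4 has {α, γ, ζ, η} and column 6 has {α, β, γ, δ, ζ, η}, leaving only ε.
Row 4, column 5: row 4 has {α, γ, ε, ζ, η} and column 5 has {α, γ, δ, ζ, η}, leaving only β.
Row 2, column 5: row 2 has {α, γ, ζ} and column 5 has {α, β, γ, δ, ζ, η}, leaving only ε.
Row 2 already has {α, γ, ε, ζ} and column 4 already has {α, β, γ, ζ, η}, so row 2, column 4 must be δ.

δ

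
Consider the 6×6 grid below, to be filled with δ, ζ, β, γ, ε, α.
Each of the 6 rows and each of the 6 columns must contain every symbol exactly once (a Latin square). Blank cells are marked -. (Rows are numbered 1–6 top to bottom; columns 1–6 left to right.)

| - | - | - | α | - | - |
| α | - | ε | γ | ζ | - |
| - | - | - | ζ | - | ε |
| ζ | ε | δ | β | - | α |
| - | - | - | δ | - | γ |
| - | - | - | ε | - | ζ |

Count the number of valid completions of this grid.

Row 1, column 1: eliminating its row and column leaves {δ, β, γ, ε}.
Row 1, column 2: eliminating its row and column leaves {δ, ζ, β, γ}.
Row 1, column 3: eliminating its row and column leaves {ζ, β, γ}.
Row 1, column 5: eliminating its row and column leaves {δ, β, γ, ε}.
Row 1, column 6: eliminating its row and column leaves {δ, β}.
Row 2, column 2: eliminating its row and column leaves {δ, β}.
Row 2, column 6: eliminating its row and column leaves {δ, β}.
Row 3, column 1: eliminating its row and column leaves {δ, β, γ}.
Row 3, column 2: eliminating its row and column leaves {δ, β, γ, α}.
Row 3, column 3: eliminating its row and column leaves {β, γ, α}.
Row 3, column 5: eliminating its row and column leaves {δ, β, γ, α}.
Row 4, column 5: eliminating its row and column leaves {γ}.
Row 5, column 1: eliminating its row and column leaves {β, ε}.
Row 5, column 2: eliminating its row and column leaves {ζ, β, α}.
Row 5, column 3: eliminating its row and column leaves {ζ, β, α}.
Row 5, column 5: eliminating its row and column leaves {β, ε, α}.
Row 6, column 1: eliminating its row and column leaves {δ, β, γ}.
Row 6, column 2: eliminating its row and column leaves {δ, β, γ, α}.
Row 6, column 3: eliminating its row and column leaves {β, γ, α}.
Row 6, column 5: eliminating its row and column leaves {δ, β, γ, α}.
Enumerating the assignments across these blanks that avoid any row or column repeat gives 44 completions.

44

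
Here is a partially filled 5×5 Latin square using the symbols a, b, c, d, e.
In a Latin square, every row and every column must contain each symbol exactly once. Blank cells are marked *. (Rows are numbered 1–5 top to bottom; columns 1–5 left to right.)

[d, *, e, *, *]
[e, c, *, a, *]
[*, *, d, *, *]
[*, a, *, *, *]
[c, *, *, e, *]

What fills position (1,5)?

a

Row 1, column 2: row 1 has {d, e} and column 2 has {a, c}, leaving only b.
Row 1, column 4: row 1 has {b, d, e} and column 4 has {a, e}, leaving only c.
Row 1 already has {b, c, d, e} and column 5 already has {}, so row 1, column 5 must be a.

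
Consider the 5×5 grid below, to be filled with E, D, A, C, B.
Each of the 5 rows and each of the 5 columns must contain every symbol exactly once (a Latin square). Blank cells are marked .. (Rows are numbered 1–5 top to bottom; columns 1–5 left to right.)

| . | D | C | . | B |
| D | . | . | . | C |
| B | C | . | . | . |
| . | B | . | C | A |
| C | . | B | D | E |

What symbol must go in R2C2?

E

Row 3, column 5: row 3 has {C, B} and column 5 has {E, A, C, B}, leaving only D.
Row 4, column 1: row 4 has {A, C, B} and column 1 has {D, C, B}, leaving only E.
Row 1, column 1: row 1 has {D, C, B} and column 1 has {E, D, C, B}, leaving only A.
Row 1, column 4: row 1 has {D, A, C, B} and column 4 has {D, C}, leaving only E.
Row 3, column 4: row 3 has {D, C, B} and column 4 has {E, D, C}, leaving only A.
Row 2, column 4: row 2 has {D, C} and column 4 has {E, D, A, C}, leaving only B.
Row 3, column 3: row 3 has {D, A, C, B} and column 3 has {C, B}, leaving only E.
Row 2, column 3: row 2 has {D, C, B} and column 3 has {E, C, B}, leaving only A.
Row 2 already has {D, A, C, B} and column 2 already has {D, C, B}, so row 2, column 2 must be E.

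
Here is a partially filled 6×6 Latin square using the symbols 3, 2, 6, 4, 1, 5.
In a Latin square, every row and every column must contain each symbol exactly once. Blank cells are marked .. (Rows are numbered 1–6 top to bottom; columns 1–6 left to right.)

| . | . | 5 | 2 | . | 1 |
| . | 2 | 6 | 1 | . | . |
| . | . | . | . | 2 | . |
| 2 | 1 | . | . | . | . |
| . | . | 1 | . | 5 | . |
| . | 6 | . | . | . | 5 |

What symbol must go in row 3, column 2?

Row 3, column 2 is narrowed to {3, 4, 5}.
If it were 3, then row 5, column 2 would be left with no valid symbol.
If it were 4, then row 5, column 2 would be left with no valid symbol.
So row 3, column 2 must be 5.

5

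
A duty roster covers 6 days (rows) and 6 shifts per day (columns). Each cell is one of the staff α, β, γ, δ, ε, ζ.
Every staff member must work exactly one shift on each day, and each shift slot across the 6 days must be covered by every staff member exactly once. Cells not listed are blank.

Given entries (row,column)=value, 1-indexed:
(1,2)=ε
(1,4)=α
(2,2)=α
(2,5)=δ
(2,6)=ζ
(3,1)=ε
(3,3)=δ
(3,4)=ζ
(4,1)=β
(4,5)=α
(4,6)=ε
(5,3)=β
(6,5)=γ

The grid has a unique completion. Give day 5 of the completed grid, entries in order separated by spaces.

Day 2, shift 1: day 2 has {α, δ, ζ} and shift 1 has {β, ε}, leaving only γ.
Day 2, shift 3: day 2 has {α, γ, δ, ζ} and shift 3 has {β, δ}, leaving only ε.
Day 2, shift 4: day 2 has {α, γ, δ, ε, ζ} and shift 4 has {α, ζ}, leaving only β.
Day 3, shift 5: day 3 has {δ, ε, ζ} and shift 5 has {α, γ, δ}, leaving only β.
Day 1, shift 5: day 1 has {α, ε} and shift 5 has {α, β, γ, δ}, leaving only ζ.
Day 5, shift 5: day 5 has {β} and shift 5 has {α, β, γ, δ, ζ}, leaving only ε.
Day 1, shift 1: day 1 has {α, ε, ζ} and shift 1 has {β, γ, ε}, leaving only δ.
Day 1, shift 3: day 1 has {α, δ, ε, ζ} and shift 3 has {β, δ, ε}, leaving only γ.
Day 1, shift 6: day 1 has {α, γ, δ, ε, ζ} and shift 6 has {ε, ζ}, leaving only β.
Day 3, shift 2: day 3 has {β, δ, ε, ζ} and shift 2 has {α, ε}, leaving only γ.
Day 3, shift 6: day 3 has {β, γ, δ, ε, ζ} and shift 6 has {β, ε, ζ}, leaving only α.
Day 4, shift 3: day 4 has {α, β, ε} and shift 3 has {β, γ, δ, ε}, leaving only ζ.
Day 4, shift 2: day 4 has {α, β, ε, ζ} and shift 2 has {α, γ, ε}, leaving only δ.
Day 5, shift 2: day 5 has {β, ε} and shift 2 has {α, γ, δ, ε}, leaving only ζ.
Day 5, shift 1: day 5 has {β, ε, ζ} and shift 1 has {β, γ, δ, ε}, leaving only α.
Day 4, shift 4: day 4 has {α, β, δ, ε, ζ} and shift 4 has {α, β, ζ}, leaving only γ.
Day 5, shift 4: day 5 has {α, β, ε, ζ} and shift 4 has {α, β, γ, ζ}, leaving only δ.
Day 5, shift 6: day 5 has {α, β, δ, ε, ζ} and shift 6 has {α, β, ε, ζ}, leaving only γ.
So day 5 reads: α ζ β δ ε γ.

α ζ β δ ε γ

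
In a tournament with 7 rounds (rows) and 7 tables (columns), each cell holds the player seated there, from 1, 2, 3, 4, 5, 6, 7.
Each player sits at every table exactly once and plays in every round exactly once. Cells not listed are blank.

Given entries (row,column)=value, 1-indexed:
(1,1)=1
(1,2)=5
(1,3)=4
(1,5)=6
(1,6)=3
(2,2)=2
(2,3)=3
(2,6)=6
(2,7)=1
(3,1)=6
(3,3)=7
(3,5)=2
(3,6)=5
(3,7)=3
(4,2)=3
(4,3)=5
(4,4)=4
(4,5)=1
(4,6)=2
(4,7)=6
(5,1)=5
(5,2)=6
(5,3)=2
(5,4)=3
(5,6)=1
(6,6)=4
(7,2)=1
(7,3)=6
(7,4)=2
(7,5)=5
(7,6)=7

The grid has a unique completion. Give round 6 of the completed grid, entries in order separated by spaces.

2 7 1 6 3 4 5

Round 6, table 2: round 6 has {4} and table 2 has {1, 2, 3, 5, 6}, leaving only 7.
Round 6, table 3: round 6 has {4, 7} and table 3 has {2, 3, 4, 5, 6, 7}, leaving only 1.
Round 6, table 5: round 6 has {1, 4, 7} and table 5 has {1, 2, 5, 6}, leaving only 3.
Round 6, table 1: round 6 has {1, 3, 4, 7} and table 1 has {1, 5, 6}, leaving only 2.
Round 6, table 7: round 6 has {1, 2, 3, 4, 7} and table 7 has {1, 3, 6}, leaving only 5.
Round 6, table 4: round 6 has {1, 2, 3, 4, 5, 7} and table 4 has {2, 3, 4}, leaving only 6.
So round 6 reads: 2 7 1 6 3 4 5.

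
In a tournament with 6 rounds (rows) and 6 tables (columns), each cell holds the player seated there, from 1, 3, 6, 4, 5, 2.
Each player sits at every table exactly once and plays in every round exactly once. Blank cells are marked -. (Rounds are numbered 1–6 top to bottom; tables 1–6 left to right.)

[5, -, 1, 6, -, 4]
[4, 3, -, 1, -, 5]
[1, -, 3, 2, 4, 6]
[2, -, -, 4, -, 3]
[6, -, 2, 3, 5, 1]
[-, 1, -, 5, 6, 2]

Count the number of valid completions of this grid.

Round 1, table 2: eliminating its round and table leaves {2}.
Round 1, table 5: eliminating its round and table leaves {3, 2}.
Round 2, table 3: eliminating its round and table leaves {6}.
Round 2, table 5: eliminating its round and table leaves {2}.
Round 3, table 2: eliminating its round and table leaves {5}.
Round 4, table 2: eliminating its round and table leaves {6, 5}.
Round 4, table 3: eliminating its round and table leaves {6, 5}.
Round 4, table 5: eliminating its round and table leaves {1}.
Round 5, table 2: eliminating its round and table leaves {4}.
Round 6, table 1: eliminating its round and table leaves {3}.
Round 6, table 3: eliminating its round and table leaves {4}.
Only one assignment across all blanks avoids any round or table repeat, giving 1 completion.

1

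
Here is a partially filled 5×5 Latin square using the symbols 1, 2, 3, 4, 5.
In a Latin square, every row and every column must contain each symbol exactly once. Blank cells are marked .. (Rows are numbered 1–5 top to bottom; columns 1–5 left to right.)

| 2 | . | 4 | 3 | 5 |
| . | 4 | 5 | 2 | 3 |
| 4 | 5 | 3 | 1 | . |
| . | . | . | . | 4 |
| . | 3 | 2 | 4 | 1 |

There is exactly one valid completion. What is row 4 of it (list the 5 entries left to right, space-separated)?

Row 4, column 3: row 4 has {4} and column 3 has {2, 3, 4, 5}, leaving only 1.
Row 4, column 2: row 4 has {1, 4} and column 2 has {3, 4, 5}, leaving only 2.
Row 4, column 4: row 4 has {1, 2, 4} and column 4 has {1, 2, 3, 4}, leaving only 5.
Row 4, column 1: row 4 has {1, 2, 4, 5} and column 1 has {2, 4}, leaving only 3.
So row 4 reads: 3 2 1 5 4.

3 2 1 5 4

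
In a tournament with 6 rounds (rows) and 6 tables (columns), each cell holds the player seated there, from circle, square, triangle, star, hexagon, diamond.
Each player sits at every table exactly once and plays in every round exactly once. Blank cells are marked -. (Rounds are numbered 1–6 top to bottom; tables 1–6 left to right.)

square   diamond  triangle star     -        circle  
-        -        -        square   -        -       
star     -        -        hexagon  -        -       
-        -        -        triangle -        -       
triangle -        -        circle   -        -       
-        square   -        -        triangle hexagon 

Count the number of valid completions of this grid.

26

Round 1, table 5: eliminating its round and table leaves {hexagon}.
Round 2, table 1: eliminating its round and table leaves {circle, hexagon, diamond}.
Round 2, table 2: eliminating its round and table leaves {circle, triangle, star, hexagon}.
Round 2, table 3: eliminating its round and table leaves {circle, star, hexagon, diamond}.
Round 2, table 5: eliminating its round and table leaves {circle, star, hexagon, diamond}.
Round 2, table 6: eliminating its round and table leaves {triangle, star, diamond}.
Round 3, table 2: eliminating its round and table leaves {circle, triangle}.
Round 3, table 3: eliminating its round and table leaves {circle, square, diamond}.
Round 3, table 5: eliminating its round and table leaves {circle, square, diamond}.
Round 3, table 6: eliminating its round and table leaves {square, triangle, diamond}.
Round 4, table 1: eliminating its round and table leaves {circle, hexagon, diamond}.
Round 4, table 2: eliminating its round and table leaves {circle, star, hexagon}.
Round 4, table 3: eliminating its round and table leaves {circle, square, star, hexagon, diamond}.
Round 4, table 5: eliminating its round and table leaves {circle, square, star, hexagon, diamond}.
Round 4, table 6: eliminating its round and table leaves {square, star, diamond}.
Round 5, table 2: eliminating its round and table leaves {star, hexagon}.
Round 5, table 3: eliminating its round and table leaves {square, star, hexagon, diamond}.
Round 5, table 5: eliminating its round and table leaves {square, star, hexagon, diamond}.
Round 5, table 6: eliminating its round and table leaves {square, star, diamond}.
Round 6, table 1: eliminating its round and table leaves {circle, diamond}.
Round 6, table 3: eliminating its round and table leaves {circle, star, diamond}.
Round 6, table 4: eliminating its round and table leaves {diamond}.
Enumerating the assignments across these blanks that avoid any round or table repeat gives 26 completions.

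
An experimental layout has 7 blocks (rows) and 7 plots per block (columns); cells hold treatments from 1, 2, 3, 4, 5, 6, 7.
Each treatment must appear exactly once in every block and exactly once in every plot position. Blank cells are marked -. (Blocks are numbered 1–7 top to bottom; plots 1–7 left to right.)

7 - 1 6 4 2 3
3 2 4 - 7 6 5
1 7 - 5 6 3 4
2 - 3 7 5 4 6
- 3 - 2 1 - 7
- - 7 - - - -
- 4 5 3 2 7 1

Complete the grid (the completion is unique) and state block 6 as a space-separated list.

Block 6, plot 5: block 6 has {7} and plot 5 has {1, 2, 4, 5, 6, 7}, leaving only 3.
Block 6, plot 7: block 6 has {3, 7} and plot 7 has {1, 3, 4, 5, 6, 7}, leaving only 2.
Block 1, plot 2: block 1 has {1, 2, 3, 4, 6, 7} and plot 2 has {2, 3, 4, 7}, leaving only 5.
Block 2, plot 4: block 2 has {2, 3, 4, 5, 6, 7} and plot 4 has {2, 3, 5, 6, 7}, leaving only 1.
Block 6, plot 4: block 6 has {2, 3, 7} and plot 4 has {1, 2, 3, 5, 6, 7}, leaving only 4.
Block 3, plot 3: block 3 has {1, 3, 4, 5, 6, 7} and plot 3 has {1, 3, 4, 5, 7}, leaving only 2.
Block 4, plot 2: block 4 has {2, 3, 4, 5, 6, 7} and plot 2 has {2, 3, 4, 5, 7}, leaving only 1.
Block 6, plot 2: block 6 has {2, 3, 4, 7} and plot 2 has {1, 2, 3, 4, 5, 7}, leaving only 6.
Block 6, plot 1: block 6 has {2, 3, 4, 6, 7} and plot 1 has {1, 2, 3, 7}, leaving only 5.
Block 6, plot 6: block 6 has {2, 3, 4, 5, 6, 7} and plot 6 has {2, 3, 4, 6, 7}, leaving only 1.
So block 6 reads: 5 6 7 4 3 1 2.

5 6 7 4 3 1 2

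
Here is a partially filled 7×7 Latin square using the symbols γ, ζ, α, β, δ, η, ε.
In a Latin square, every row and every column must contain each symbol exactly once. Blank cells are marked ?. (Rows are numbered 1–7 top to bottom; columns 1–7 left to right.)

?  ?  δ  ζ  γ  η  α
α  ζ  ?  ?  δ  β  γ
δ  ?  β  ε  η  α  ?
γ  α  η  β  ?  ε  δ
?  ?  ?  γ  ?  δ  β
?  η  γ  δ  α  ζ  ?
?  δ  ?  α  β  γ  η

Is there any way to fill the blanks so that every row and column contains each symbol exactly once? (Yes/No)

No

Row 2, column 3: row 2 has {γ, ζ, α, β, δ} and column 3 has {γ, β, δ, η}, so it must be ε.
Row 2, column 4: row 2 has {γ, ζ, α, β, δ, ε} and column 4 has {γ, ζ, α, β, δ, ε}, so it must be η.
Row 3, column 2: row 3 has {α, β, δ, η, ε} and column 2 has {ζ, α, δ, η}, so it must be γ.
Row 3, column 7: row 3 has {γ, α, β, δ, η, ε} and column 7 has {γ, α, β, δ, η}, so it must be ζ.
Row 4, column 5: row 4 has {γ, α, β, δ, η, ε} and column 5 has {γ, α, β, δ, η}, so it must be ζ.
Row 5, column 2: row 5 has {γ, β, δ} and column 2 has {γ, ζ, α, δ, η}, so it must be ε.
Now row 5, column 5: row 5 together with column 5 already contain {γ, ζ, α, β, δ, η, ε} — every symbol — so nothing can go there. The grid has no valid completion.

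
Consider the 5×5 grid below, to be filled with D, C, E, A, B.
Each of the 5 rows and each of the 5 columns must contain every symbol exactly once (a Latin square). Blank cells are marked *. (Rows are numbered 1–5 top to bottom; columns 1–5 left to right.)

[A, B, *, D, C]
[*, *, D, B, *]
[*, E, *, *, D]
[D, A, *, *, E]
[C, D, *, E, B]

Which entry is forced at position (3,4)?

Row 1, column 3: row 1 has {D, C, A, B} and column 3 has {D}, leaving only E.
Row 2, column 1: row 2 has {D, B} and column 1 has {D, C, A}, leaving only E.
Row 2, column 2: row 2 has {D, E, B} and column 2 has {D, E, A, B}, leaving only C.
Row 2, column 5: row 2 has {D, C, E, B} and column 5 has {D, C, E, B}, leaving only A.
Row 3, column 1: row 3 has {D, E} and column 1 has {D, C, E, A}, leaving only B.
Row 4, column 4: row 4 has {D, E, A} and column 4 has {D, E, B}, leaving only C.
Row 3 already has {D, E, B} and column 4 already has {D, C, E, B}, so row 3, column 4 must be A.

A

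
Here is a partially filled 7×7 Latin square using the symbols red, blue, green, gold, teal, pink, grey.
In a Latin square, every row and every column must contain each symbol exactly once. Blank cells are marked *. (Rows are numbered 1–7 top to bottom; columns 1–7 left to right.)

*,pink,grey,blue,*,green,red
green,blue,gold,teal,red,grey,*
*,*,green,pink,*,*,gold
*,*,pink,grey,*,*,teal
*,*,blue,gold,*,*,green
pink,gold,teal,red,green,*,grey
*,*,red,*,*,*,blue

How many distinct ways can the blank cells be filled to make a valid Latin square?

10

Row 1, column 1: eliminating its row and column leaves {gold, teal}.
Row 1, column 5: eliminating its row and column leaves {gold, teal}.
Row 2, column 7: eliminating its row and column leaves {pink}.
Row 3, column 1: eliminating its row and column leaves {red, blue, teal, grey}.
Row 3, column 2: eliminating its row and column leaves {red, teal, grey}.
Row 3, column 5: eliminating its row and column leaves {blue, teal, grey}.
Row 3, column 6: eliminating its row and column leaves {red, blue, teal}.
Row 4, column 1: eliminating its row and column leaves {red, blue, gold}.
Row 4, column 2: eliminating its row and column leaves {red, green}.
Row 4, column 5: eliminating its row and column leaves {blue, gold}.
Row 4, column 6: eliminating its row and column leaves {red, blue, gold}.
Row 5, column 1: eliminating its row and column leaves {red, teal, grey}.
Row 5, column 2: eliminating its row and column leaves {red, teal, grey}.
Row 5, column 5: eliminating its row and column leaves {teal, pink, grey}.
Row 5, column 6: eliminating its row and column leaves {red, teal, pink}.
Row 6, column 6: eliminating its row and column leaves {blue}.
Row 7, column 1: eliminating its row and column leaves {gold, teal, grey}.
Row 7, column 2: eliminating its row and column leaves {green, teal, grey}.
Row 7, column 4: eliminating its row and column leaves {green}.
Row 7, column 5: eliminating its row and column leaves {gold, teal, pink, grey}.
Row 7, column 6: eliminating its row and column leaves {gold, teal, pink}.
Enumerating the assignments across these blanks that avoid any row or column repeat gives 10 completions.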